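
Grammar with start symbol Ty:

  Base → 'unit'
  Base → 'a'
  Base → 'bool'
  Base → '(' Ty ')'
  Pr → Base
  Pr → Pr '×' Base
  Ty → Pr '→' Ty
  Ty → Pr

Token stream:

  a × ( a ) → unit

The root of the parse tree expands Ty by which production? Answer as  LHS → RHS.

Ty → Pr '→' Ty

[Ty [Pr [Pr [Base a]] × [Base ( [Ty [Pr [Base a]]] )]] → [Ty [Pr [Base unit]]]]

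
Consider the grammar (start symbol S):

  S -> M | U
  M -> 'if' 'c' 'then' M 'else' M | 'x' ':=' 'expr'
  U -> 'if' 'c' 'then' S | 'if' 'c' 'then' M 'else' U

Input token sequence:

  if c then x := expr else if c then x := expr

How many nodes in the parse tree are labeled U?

2

[S [U if c then [M x := expr] else [U if c then [S [M x := expr]]]]]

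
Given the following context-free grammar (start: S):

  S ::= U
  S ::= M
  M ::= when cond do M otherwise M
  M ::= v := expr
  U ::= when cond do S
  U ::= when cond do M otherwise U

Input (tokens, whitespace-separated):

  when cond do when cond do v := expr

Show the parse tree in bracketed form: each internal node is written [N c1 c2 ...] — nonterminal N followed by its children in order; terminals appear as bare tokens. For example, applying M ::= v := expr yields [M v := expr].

S
U
when cond do S
when cond do U
when cond do when cond do S
when cond do when cond do M
when cond do when cond do v := expr

[S [U when cond do [S [U when cond do [S [M v := expr]]]]]]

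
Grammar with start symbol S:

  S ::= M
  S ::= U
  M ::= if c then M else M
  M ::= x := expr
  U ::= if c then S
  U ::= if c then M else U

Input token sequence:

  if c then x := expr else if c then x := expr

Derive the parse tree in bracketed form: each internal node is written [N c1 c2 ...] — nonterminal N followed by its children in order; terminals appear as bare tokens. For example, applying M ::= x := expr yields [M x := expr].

[S [U if c then [M x := expr] else [U if c then [S [M x := expr]]]]]

S
U
if c then M else U
if c then x := expr else U
if c then x := expr else if c then S
if c then x := expr else if c then M
if c then x := expr else if c then x := expr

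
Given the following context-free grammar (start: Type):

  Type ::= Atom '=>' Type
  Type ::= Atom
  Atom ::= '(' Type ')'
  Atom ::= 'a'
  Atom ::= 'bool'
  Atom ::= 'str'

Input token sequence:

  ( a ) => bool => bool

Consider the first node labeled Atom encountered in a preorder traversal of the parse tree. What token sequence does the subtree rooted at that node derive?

[Type [Atom ( [Type [Atom a]] )] => [Type [Atom bool] => [Type [Atom bool]]]]

( a )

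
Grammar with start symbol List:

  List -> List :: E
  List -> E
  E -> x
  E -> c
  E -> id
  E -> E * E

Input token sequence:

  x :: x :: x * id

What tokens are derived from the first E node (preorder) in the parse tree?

x

[List [List [List [E x]] :: [E x]] :: [E [E x] * [E id]]]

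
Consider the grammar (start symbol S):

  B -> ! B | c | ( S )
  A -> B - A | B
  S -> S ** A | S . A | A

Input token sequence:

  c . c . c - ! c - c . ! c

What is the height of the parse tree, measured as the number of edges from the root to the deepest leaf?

[S [S [S [S [A [B c]]] . [A [B c]]] . [A [B c] - [A [B ! [B c]] - [A [B c]]]]] . [A [B ! [B c]]]]

6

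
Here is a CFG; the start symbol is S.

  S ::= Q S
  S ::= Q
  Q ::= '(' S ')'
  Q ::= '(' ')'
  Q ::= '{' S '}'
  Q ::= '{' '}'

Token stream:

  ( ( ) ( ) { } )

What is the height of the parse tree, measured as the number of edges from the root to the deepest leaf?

[S [Q ( [S [Q ( )] [S [Q ( )] [S [Q { }]]]] )]]

6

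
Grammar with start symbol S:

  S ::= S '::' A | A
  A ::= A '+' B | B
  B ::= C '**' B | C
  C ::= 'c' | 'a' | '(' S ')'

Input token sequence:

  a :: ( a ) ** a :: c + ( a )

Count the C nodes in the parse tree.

[S [S [S [A [B [C a]]]] :: [A [B [C ( [S [A [B [C a]]]] )] ** [B [C a]]]]] :: [A [A [B [C c]]] + [B [C ( [S [A [B [C a]]]] )]]]]

7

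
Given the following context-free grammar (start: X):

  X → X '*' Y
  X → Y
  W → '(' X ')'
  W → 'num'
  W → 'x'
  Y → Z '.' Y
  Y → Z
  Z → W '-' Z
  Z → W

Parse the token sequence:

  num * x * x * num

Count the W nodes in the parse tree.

[X [X [X [X [Y [Z [W num]]]] * [Y [Z [W x]]]] * [Y [Z [W x]]]] * [Y [Z [W num]]]]

4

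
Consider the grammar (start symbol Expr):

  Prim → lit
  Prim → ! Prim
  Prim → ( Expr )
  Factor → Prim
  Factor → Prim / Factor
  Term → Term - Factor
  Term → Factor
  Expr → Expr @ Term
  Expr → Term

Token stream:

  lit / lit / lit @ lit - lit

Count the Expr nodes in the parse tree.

2

[Expr [Expr [Term [Factor [Prim lit] / [Factor [Prim lit] / [Factor [Prim lit]]]]]] @ [Term [Term [Factor [Prim lit]]] - [Factor [Prim lit]]]]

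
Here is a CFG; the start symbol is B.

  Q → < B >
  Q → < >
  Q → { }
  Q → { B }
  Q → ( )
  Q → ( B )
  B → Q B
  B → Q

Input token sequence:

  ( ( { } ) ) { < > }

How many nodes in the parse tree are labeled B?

5

[B [Q ( [B [Q ( [B [Q { }]] )]] )] [B [Q { [B [Q < >]] }]]]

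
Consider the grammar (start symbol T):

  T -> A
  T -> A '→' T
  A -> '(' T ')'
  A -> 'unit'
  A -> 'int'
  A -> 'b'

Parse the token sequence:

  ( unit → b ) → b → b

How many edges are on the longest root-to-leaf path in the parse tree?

[T [A ( [T [A unit] → [T [A b]]] )] → [T [A b] → [T [A b]]]]

5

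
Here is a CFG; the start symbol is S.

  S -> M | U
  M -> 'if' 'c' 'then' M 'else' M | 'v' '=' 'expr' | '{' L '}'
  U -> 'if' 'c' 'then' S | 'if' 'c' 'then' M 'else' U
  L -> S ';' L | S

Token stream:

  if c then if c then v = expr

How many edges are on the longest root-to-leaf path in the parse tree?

6

[S [U if c then [S [U if c then [S [M v = expr]]]]]]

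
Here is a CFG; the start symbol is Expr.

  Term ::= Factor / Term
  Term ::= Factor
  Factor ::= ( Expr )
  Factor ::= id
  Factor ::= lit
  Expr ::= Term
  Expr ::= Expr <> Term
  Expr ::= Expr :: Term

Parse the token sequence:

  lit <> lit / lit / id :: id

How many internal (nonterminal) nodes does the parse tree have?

[Expr [Expr [Expr [Term [Factor lit]]] <> [Term [Factor lit] / [Term [Factor lit] / [Term [Factor id]]]]] :: [Term [Factor id]]]

13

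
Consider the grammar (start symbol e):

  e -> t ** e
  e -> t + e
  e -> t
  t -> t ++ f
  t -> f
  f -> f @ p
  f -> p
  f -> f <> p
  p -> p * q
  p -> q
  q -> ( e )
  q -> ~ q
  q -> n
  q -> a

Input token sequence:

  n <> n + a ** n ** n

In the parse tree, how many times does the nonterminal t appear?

[e [t [f [f [p [q n]]] <> [p [q n]]]] + [e [t [f [p [q a]]]] ** [e [t [f [p [q n]]]] ** [e [t [f [p [q n]]]]]]]]

4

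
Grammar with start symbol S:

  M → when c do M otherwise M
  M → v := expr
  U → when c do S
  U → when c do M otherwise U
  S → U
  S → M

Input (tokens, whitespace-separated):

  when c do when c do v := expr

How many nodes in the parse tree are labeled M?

1

[S [U when c do [S [U when c do [S [M v := expr]]]]]]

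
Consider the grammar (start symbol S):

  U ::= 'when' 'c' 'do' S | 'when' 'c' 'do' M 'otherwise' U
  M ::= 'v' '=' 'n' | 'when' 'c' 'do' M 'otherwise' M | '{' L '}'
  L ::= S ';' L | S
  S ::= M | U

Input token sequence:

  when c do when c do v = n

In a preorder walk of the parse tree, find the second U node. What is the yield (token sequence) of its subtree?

[S [U when c do [S [U when c do [S [M v = n]]]]]]

when c do v = n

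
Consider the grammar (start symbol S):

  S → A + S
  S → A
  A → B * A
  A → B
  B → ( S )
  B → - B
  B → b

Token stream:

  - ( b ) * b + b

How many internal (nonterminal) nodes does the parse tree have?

[S [A [B - [B ( [S [A [B b]]] )]] * [A [B b]]] + [S [A [B b]]]]

12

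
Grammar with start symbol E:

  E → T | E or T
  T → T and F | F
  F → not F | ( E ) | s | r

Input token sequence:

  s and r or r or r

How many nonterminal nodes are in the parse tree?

[E [E [E [T [T [F s]] and [F r]]] or [T [F r]]] or [T [F r]]]

11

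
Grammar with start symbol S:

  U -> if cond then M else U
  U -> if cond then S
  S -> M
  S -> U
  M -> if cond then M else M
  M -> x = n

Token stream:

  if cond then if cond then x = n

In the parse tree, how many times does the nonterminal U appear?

2

[S [U if cond then [S [U if cond then [S [M x = n]]]]]]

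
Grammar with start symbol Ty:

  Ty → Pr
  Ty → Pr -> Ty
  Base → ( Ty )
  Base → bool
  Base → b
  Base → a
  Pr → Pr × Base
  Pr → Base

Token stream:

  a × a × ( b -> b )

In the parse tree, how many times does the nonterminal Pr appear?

[Ty [Pr [Pr [Pr [Base a]] × [Base a]] × [Base ( [Ty [Pr [Base b]] -> [Ty [Pr [Base b]]]] )]]]

5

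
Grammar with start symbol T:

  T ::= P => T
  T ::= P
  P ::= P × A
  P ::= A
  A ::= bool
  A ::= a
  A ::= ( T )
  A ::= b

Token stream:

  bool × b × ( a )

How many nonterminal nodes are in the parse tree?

[T [P [P [P [A bool]] × [A b]] × [A ( [T [P [A a]]] )]]]

10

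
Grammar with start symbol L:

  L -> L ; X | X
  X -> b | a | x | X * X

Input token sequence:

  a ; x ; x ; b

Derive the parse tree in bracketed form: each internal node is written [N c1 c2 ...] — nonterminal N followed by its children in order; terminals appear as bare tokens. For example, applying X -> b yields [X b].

L
L ; X
L ; X ; X
L ; X ; X ; X
X ; X ; X ; X
a ; X ; X ; X
a ; x ; X ; X
a ; x ; x ; X
a ; x ; x ; b

[L [L [L [L [X a]] ; [X x]] ; [X x]] ; [X b]]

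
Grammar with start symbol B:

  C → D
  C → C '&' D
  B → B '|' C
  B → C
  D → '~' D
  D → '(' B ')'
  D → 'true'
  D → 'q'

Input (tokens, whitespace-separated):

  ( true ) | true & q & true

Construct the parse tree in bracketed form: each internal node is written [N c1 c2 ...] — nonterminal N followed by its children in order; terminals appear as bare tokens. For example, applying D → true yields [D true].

B
B | C
C | C
D | C
( B ) | C
( C ) | C
( D ) | C
( true ) | C
( true ) | C & D
( true ) | C & D & D
( true ) | D & D & D
( true ) | true & D & D
( true ) | true & q & D
( true ) | true & q & true

[B [B [C [D ( [B [C [D true]]] )]]] | [C [C [C [D true]] & [D q]] & [D true]]]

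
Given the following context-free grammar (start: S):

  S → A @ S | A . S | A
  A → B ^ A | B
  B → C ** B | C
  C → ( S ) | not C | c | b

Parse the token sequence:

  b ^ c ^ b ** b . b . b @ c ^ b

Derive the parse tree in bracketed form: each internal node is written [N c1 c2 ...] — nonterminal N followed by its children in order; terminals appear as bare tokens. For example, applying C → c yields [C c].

[S [A [B [C b]] ^ [A [B [C c]] ^ [A [B [C b] ** [B [C b]]]]]] . [S [A [B [C b]]] . [S [A [B [C b]]] @ [S [A [B [C c]] ^ [A [B [C b]]]]]]]]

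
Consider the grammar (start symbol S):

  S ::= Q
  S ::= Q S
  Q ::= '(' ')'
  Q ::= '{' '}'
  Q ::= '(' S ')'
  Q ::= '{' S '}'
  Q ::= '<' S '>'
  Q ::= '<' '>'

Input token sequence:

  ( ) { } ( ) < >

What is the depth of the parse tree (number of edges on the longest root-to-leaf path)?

[S [Q ( )] [S [Q { }] [S [Q ( )] [S [Q < >]]]]]

5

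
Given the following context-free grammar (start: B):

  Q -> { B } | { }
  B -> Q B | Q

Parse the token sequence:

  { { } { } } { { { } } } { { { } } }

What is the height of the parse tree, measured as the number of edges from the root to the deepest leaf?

8

[B [Q { [B [Q { }] [B [Q { }]]] }] [B [Q { [B [Q { [B [Q { }]] }]] }] [B [Q { [B [Q { [B [Q { }]] }]] }]]]]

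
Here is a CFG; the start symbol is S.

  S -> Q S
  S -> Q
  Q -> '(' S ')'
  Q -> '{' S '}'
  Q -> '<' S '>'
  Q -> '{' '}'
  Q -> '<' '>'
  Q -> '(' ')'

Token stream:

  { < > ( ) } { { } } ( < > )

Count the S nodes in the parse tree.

7

[S [Q { [S [Q < >] [S [Q ( )]]] }] [S [Q { [S [Q { }]] }] [S [Q ( [S [Q < >]] )]]]]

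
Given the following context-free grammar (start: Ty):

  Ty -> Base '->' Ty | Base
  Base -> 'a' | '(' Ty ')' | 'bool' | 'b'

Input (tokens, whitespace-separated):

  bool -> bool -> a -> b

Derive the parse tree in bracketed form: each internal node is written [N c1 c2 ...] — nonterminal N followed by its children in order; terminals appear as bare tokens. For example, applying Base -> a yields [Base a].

Ty
Base -> Ty
bool -> Ty
bool -> Base -> Ty
bool -> bool -> Ty
bool -> bool -> Base -> Ty
bool -> bool -> a -> Ty
bool -> bool -> a -> Base
bool -> bool -> a -> b

[Ty [Base bool] -> [Ty [Base bool] -> [Ty [Base a] -> [Ty [Base b]]]]]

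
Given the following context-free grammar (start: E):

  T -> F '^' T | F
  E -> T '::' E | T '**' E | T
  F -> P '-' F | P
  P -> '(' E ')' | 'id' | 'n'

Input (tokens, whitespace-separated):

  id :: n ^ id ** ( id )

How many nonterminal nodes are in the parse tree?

[E [T [F [P id]]] :: [E [T [F [P n]] ^ [T [F [P id]]]] ** [E [T [F [P ( [E [T [F [P id]]]] )]]]]]]

19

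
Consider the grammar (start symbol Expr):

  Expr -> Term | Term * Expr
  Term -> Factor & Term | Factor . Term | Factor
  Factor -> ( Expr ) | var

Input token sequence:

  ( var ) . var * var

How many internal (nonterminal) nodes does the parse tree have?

[Expr [Term [Factor ( [Expr [Term [Factor var]]] )] . [Term [Factor var]]] * [Expr [Term [Factor var]]]]

11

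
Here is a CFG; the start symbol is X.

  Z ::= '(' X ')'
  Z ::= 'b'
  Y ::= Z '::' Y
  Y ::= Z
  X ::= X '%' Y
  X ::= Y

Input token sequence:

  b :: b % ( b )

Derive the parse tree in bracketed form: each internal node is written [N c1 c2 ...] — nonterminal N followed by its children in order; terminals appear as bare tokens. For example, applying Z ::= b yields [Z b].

X
X % Y
Y % Y
Z :: Y % Y
b :: Y % Y
b :: Z % Y
b :: b % Y
b :: b % Z
b :: b % ( X )
b :: b % ( Y )
b :: b % ( Z )
b :: b % ( b )

[X [X [Y [Z b] :: [Y [Z b]]]] % [Y [Z ( [X [Y [Z b]]] )]]]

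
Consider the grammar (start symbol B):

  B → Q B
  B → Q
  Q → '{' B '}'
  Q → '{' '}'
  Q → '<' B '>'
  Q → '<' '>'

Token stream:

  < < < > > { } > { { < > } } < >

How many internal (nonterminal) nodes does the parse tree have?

[B [Q < [B [Q < [B [Q < >]] >] [B [Q { }]]] >] [B [Q { [B [Q { [B [Q < >]] }]] }] [B [Q < >]]]]

16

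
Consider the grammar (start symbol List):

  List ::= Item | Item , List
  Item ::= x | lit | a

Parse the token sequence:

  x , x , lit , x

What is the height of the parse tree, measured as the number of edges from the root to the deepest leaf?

[List [Item x] , [List [Item x] , [List [Item lit] , [List [Item x]]]]]

5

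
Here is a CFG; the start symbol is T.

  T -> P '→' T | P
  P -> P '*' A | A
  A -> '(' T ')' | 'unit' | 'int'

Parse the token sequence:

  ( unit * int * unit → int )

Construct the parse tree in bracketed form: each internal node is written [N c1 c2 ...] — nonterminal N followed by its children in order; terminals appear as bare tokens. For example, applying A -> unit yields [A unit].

T
P
A
( T )
( P → T )
( P * A → T )
( P * A * A → T )
( A * A * A → T )
( unit * A * A → T )
( unit * int * A → T )
( unit * int * unit → T )
( unit * int * unit → P )
( unit * int * unit → A )
( unit * int * unit → int )

[T [P [A ( [T [P [P [P [A unit]] * [A int]] * [A unit]] → [T [P [A int]]]] )]]]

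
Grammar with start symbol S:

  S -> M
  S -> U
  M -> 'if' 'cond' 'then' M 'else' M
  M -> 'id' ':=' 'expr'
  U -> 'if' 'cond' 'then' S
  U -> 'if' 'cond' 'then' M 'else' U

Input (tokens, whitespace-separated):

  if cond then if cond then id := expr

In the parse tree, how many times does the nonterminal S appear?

[S [U if cond then [S [U if cond then [S [M id := expr]]]]]]

3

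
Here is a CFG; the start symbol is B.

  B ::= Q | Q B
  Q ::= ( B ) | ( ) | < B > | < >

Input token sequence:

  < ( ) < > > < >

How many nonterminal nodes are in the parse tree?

[B [Q < [B [Q ( )] [B [Q < >]]] >] [B [Q < >]]]

8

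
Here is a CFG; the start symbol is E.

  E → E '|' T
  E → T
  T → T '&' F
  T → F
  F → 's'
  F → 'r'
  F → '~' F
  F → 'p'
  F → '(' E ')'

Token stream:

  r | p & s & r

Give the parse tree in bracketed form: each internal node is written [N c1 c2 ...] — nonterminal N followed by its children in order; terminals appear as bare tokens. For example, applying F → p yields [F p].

[E [E [T [F r]]] | [T [T [T [F p]] & [F s]] & [F r]]]

E
E | T
T | T
F | T
r | T
r | T & F
r | T & F & F
r | F & F & F
r | p & F & F
r | p & s & F
r | p & s & r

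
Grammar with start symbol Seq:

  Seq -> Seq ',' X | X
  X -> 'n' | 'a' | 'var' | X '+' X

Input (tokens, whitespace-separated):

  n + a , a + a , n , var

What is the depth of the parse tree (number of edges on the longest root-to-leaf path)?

[Seq [Seq [Seq [Seq [X [X n] + [X a]]] , [X [X a] + [X a]]] , [X n]] , [X var]]

6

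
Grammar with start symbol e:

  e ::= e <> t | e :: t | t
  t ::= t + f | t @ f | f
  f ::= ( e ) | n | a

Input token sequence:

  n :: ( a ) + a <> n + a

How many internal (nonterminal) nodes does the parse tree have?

[e [e [e [t [f n]]] :: [t [t [f ( [e [t [f a]]] )]] + [f a]]] <> [t [t [f n]] + [f a]]]

16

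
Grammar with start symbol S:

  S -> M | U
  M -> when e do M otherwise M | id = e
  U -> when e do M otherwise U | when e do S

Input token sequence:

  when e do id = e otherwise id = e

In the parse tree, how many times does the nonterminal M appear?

[S [M when e do [M id = e] otherwise [M id = e]]]

3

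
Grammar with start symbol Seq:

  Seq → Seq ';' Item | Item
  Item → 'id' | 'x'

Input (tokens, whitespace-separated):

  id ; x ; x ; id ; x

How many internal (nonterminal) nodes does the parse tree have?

[Seq [Seq [Seq [Seq [Seq [Item id]] ; [Item x]] ; [Item x]] ; [Item id]] ; [Item x]]

10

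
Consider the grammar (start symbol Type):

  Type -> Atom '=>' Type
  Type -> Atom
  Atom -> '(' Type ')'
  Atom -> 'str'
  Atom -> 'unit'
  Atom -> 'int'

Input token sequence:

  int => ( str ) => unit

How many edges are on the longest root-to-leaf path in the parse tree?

5

[Type [Atom int] => [Type [Atom ( [Type [Atom str]] )] => [Type [Atom unit]]]]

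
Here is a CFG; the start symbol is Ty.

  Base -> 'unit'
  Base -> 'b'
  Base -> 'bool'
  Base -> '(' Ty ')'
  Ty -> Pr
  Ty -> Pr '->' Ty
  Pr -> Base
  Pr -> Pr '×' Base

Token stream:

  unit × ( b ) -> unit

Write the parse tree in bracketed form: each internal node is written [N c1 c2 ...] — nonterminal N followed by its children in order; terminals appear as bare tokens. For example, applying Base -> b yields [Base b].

[Ty [Pr [Pr [Base unit]] × [Base ( [Ty [Pr [Base b]]] )]] -> [Ty [Pr [Base unit]]]]

Ty
Pr -> Ty
Pr × Base -> Ty
Base × Base -> Ty
unit × Base -> Ty
unit × ( Ty ) -> Ty
unit × ( Pr ) -> Ty
unit × ( Base ) -> Ty
unit × ( b ) -> Ty
unit × ( b ) -> Pr
unit × ( b ) -> Base
unit × ( b ) -> unit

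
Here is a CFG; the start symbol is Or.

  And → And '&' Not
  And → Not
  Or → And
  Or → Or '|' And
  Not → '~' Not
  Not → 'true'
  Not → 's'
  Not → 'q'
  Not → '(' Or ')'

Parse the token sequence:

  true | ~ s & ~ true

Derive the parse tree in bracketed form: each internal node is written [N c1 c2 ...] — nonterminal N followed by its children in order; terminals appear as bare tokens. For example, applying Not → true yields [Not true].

[Or [Or [And [Not true]]] | [And [And [Not ~ [Not s]]] & [Not ~ [Not true]]]]

Or
Or | And
And | And
Not | And
true | And
true | And & Not
true | Not & Not
true | ~ Not & Not
true | ~ s & Not
true | ~ s & ~ Not
true | ~ s & ~ true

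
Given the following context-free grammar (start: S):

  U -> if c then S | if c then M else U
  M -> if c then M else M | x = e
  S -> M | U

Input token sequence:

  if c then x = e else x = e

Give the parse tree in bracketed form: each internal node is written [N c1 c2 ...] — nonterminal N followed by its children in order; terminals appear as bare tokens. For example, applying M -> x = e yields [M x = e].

[S [M if c then [M x = e] else [M x = e]]]

S
M
if c then M else M
if c then x = e else M
if c then x = e else x = e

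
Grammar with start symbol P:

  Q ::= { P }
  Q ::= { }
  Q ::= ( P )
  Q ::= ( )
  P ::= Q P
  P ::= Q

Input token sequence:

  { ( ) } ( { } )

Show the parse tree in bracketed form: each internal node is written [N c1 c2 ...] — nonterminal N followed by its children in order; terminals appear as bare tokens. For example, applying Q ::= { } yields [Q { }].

[P [Q { [P [Q ( )]] }] [P [Q ( [P [Q { }]] )]]]

P
Q P
{ P } P
{ Q } P
{ ( ) } P
{ ( ) } Q
{ ( ) } ( P )
{ ( ) } ( Q )
{ ( ) } ( { } )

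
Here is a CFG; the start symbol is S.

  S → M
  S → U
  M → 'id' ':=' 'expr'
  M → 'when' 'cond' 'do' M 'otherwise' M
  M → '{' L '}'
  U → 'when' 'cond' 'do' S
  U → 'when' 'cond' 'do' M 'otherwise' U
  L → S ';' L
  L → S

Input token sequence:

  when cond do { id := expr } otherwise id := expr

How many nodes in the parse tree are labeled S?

[S [M when cond do [M { [L [S [M id := expr]]] }] otherwise [M id := expr]]]

2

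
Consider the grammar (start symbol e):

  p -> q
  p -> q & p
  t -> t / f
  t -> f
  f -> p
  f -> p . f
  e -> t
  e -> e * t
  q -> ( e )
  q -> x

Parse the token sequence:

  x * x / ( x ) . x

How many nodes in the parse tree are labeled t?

[e [e [t [f [p [q x]]]]] * [t [t [f [p [q x]]]] / [f [p [q ( [e [t [f [p [q x]]]]] )]] . [f [p [q x]]]]]]

4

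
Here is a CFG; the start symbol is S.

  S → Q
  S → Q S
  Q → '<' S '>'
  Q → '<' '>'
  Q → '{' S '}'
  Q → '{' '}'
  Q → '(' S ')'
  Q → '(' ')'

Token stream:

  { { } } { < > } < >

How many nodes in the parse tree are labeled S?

5

[S [Q { [S [Q { }]] }] [S [Q { [S [Q < >]] }] [S [Q < >]]]]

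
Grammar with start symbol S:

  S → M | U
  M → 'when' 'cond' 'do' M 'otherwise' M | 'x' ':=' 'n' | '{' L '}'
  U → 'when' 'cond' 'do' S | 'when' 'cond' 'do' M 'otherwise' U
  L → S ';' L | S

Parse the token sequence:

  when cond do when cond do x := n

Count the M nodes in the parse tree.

1

[S [U when cond do [S [U when cond do [S [M x := n]]]]]]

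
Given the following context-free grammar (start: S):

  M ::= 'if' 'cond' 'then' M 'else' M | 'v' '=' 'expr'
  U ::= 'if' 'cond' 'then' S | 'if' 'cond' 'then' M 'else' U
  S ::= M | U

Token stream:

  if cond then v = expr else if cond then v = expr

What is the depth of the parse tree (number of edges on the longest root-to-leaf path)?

[S [U if cond then [M v = expr] else [U if cond then [S [M v = expr]]]]]

5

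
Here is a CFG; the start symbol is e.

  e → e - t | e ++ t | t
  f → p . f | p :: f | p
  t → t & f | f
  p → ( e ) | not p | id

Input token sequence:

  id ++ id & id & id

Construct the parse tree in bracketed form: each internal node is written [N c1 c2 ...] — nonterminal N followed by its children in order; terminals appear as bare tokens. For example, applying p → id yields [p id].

e
e ++ t
t ++ t
f ++ t
p ++ t
id ++ t
id ++ t & f
id ++ t & f & f
id ++ f & f & f
id ++ p & f & f
id ++ id & f & f
id ++ id & p & f
id ++ id & id & f
id ++ id & id & p
id ++ id & id & id

[e [e [t [f [p id]]]] ++ [t [t [t [f [p id]]] & [f [p id]]] & [f [p id]]]]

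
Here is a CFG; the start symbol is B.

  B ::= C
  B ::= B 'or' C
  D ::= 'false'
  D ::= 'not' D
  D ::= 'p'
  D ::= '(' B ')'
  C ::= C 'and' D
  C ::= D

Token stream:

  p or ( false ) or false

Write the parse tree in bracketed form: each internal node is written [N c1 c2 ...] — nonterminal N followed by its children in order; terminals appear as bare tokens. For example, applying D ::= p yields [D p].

B
B or C
B or C or C
C or C or C
D or C or C
p or C or C
p or D or C
p or ( B ) or C
p or ( C ) or C
p or ( D ) or C
p or ( false ) or C
p or ( false ) or D
p or ( false ) or false

[B [B [B [C [D p]]] or [C [D ( [B [C [D false]]] )]]] or [C [D false]]]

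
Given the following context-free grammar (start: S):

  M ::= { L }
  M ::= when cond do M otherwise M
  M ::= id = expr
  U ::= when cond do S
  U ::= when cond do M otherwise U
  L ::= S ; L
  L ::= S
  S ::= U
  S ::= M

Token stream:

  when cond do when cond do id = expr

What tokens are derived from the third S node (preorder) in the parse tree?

id = expr

[S [U when cond do [S [U when cond do [S [M id = expr]]]]]]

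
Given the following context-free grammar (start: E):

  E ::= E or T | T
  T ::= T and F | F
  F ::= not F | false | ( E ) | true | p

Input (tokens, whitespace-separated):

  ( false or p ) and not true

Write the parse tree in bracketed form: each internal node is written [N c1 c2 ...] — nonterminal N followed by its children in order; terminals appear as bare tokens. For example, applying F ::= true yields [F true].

[E [T [T [F ( [E [E [T [F false]]] or [T [F p]]] )]] and [F not [F true]]]]

E
T
T and F
F and F
( E ) and F
( E or T ) and F
( T or T ) and F
( F or T ) and F
( false or T ) and F
( false or F ) and F
( false or p ) and F
( false or p ) and not F
( false or p ) and not true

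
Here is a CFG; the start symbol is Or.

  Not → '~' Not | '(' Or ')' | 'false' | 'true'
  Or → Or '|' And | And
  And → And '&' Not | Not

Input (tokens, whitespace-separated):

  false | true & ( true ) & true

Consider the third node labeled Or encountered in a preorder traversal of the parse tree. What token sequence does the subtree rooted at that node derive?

[Or [Or [And [Not false]]] | [And [And [And [Not true]] & [Not ( [Or [And [Not true]]] )]] & [Not true]]]

true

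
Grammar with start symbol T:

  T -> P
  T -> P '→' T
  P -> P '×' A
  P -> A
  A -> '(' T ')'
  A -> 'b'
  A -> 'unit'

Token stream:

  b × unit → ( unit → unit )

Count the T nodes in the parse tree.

4

[T [P [P [A b]] × [A unit]] → [T [P [A ( [T [P [A unit]] → [T [P [A unit]]]] )]]]]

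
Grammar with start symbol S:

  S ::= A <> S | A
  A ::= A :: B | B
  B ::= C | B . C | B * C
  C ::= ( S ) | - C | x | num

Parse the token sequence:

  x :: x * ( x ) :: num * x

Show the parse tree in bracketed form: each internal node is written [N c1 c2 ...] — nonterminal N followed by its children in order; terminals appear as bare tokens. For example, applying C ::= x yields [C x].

S
A
A :: B
A :: B :: B
B :: B :: B
C :: B :: B
x :: B :: B
x :: B * C :: B
x :: C * C :: B
x :: x * C :: B
x :: x * ( S ) :: B
x :: x * ( A ) :: B
x :: x * ( B ) :: B
x :: x * ( C ) :: B
x :: x * ( x ) :: B
x :: x * ( x ) :: B * C
x :: x * ( x ) :: C * C
x :: x * ( x ) :: num * C
x :: x * ( x ) :: num * x

[S [A [A [A [B [C x]]] :: [B [B [C x]] * [C ( [S [A [B [C x]]]] )]]] :: [B [B [C num]] * [C x]]]]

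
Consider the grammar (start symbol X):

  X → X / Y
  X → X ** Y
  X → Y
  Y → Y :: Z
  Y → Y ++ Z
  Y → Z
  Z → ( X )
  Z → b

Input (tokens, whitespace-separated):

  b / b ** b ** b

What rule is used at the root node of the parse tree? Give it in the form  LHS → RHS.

X → X ** Y

[X [X [X [X [Y [Z b]]] / [Y [Z b]]] ** [Y [Z b]]] ** [Y [Z b]]]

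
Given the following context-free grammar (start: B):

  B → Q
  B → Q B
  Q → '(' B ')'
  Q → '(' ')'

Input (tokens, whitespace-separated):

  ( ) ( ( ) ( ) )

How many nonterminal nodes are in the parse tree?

8

[B [Q ( )] [B [Q ( [B [Q ( )] [B [Q ( )]]] )]]]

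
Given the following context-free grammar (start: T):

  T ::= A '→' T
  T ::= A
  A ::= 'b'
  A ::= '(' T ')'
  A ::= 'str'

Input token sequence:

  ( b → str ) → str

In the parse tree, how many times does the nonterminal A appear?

4

[T [A ( [T [A b] → [T [A str]]] )] → [T [A str]]]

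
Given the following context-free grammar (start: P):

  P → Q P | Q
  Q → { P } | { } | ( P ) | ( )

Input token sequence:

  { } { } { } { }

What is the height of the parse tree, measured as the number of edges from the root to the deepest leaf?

[P [Q { }] [P [Q { }] [P [Q { }] [P [Q { }]]]]]

5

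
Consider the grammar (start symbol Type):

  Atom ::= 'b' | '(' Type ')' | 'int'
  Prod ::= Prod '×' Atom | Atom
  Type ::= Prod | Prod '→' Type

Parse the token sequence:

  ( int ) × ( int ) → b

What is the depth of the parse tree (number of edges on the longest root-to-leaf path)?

[Type [Prod [Prod [Atom ( [Type [Prod [Atom int]]] )]] × [Atom ( [Type [Prod [Atom int]]] )]] → [Type [Prod [Atom b]]]]

7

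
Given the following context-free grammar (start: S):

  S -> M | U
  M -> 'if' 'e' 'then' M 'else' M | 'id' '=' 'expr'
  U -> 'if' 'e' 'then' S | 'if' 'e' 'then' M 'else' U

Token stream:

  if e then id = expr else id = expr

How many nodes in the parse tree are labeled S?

[S [M if e then [M id = expr] else [M id = expr]]]

1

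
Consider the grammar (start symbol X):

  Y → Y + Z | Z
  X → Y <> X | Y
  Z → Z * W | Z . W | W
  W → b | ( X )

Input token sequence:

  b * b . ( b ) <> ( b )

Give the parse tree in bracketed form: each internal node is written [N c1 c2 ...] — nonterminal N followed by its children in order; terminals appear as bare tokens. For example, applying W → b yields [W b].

[X [Y [Z [Z [Z [W b]] * [W b]] . [W ( [X [Y [Z [W b]]]] )]]] <> [X [Y [Z [W ( [X [Y [Z [W b]]]] )]]]]]

X
Y <> X
Z <> X
Z . W <> X
Z * W . W <> X
W * W . W <> X
b * W . W <> X
b * b . W <> X
b * b . ( X ) <> X
b * b . ( Y ) <> X
b * b . ( Z ) <> X
b * b . ( W ) <> X
b * b . ( b ) <> X
b * b . ( b ) <> Y
b * b . ( b ) <> Z
b * b . ( b ) <> W
b * b . ( b ) <> ( X )
b * b . ( b ) <> ( Y )
b * b . ( b ) <> ( Z )
b * b . ( b ) <> ( W )
b * b . ( b ) <> ( b )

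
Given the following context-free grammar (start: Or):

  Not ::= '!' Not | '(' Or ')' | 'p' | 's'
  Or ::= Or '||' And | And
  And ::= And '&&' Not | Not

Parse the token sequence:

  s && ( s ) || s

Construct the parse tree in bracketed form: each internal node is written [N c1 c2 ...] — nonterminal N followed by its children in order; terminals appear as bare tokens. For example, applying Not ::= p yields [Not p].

Or
Or || And
And || And
And && Not || And
Not && Not || And
s && Not || And
s && ( Or ) || And
s && ( And ) || And
s && ( Not ) || And
s && ( s ) || And
s && ( s ) || Not
s && ( s ) || s

[Or [Or [And [And [Not s]] && [Not ( [Or [And [Not s]]] )]]] || [And [Not s]]]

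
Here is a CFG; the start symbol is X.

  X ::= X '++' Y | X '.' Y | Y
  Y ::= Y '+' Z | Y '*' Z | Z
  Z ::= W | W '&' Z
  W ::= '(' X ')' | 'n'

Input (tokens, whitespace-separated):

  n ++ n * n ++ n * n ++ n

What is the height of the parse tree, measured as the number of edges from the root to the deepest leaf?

[X [X [X [X [Y [Z [W n]]]] ++ [Y [Y [Z [W n]]] * [Z [W n]]]] ++ [Y [Y [Z [W n]]] * [Z [W n]]]] ++ [Y [Z [W n]]]]

7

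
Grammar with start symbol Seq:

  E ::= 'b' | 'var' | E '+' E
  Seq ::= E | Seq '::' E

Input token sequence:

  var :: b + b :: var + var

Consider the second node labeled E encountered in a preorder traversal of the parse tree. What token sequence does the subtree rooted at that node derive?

b + b

[Seq [Seq [Seq [E var]] :: [E [E b] + [E b]]] :: [E [E var] + [E var]]]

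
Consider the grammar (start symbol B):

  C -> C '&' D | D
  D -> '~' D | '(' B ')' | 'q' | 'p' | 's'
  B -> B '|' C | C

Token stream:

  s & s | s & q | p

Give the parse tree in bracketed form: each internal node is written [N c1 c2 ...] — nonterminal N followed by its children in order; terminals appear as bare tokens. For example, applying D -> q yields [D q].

B
B | C
B | C | C
C | C | C
C & D | C | C
D & D | C | C
s & D | C | C
s & s | C | C
s & s | C & D | C
s & s | D & D | C
s & s | s & D | C
s & s | s & q | C
s & s | s & q | D
s & s | s & q | p

[B [B [B [C [C [D s]] & [D s]]] | [C [C [D s]] & [D q]]] | [C [D p]]]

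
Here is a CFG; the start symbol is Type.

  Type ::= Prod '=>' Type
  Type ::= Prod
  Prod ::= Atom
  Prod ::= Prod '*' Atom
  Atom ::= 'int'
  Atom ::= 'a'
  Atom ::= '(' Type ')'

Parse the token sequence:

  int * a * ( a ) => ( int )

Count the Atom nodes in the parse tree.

[Type [Prod [Prod [Prod [Atom int]] * [Atom a]] * [Atom ( [Type [Prod [Atom a]]] )]] => [Type [Prod [Atom ( [Type [Prod [Atom int]]] )]]]]

6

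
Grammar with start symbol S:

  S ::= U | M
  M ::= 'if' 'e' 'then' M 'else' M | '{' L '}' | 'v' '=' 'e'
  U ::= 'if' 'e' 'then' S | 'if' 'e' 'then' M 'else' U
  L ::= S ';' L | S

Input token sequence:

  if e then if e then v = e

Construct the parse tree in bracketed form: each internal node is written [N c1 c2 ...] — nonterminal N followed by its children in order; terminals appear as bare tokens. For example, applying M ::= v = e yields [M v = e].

S
U
if e then S
if e then U
if e then if e then S
if e then if e then M
if e then if e then v = e

[S [U if e then [S [U if e then [S [M v = e]]]]]]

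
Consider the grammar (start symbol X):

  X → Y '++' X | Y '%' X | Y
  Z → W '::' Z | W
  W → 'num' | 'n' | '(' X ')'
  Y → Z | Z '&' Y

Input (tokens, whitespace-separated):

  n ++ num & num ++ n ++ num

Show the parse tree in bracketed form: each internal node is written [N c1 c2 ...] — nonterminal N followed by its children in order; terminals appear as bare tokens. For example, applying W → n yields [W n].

X
Y ++ X
Z ++ X
W ++ X
n ++ X
n ++ Y ++ X
n ++ Z & Y ++ X
n ++ W & Y ++ X
n ++ num & Y ++ X
n ++ num & Z ++ X
n ++ num & W ++ X
n ++ num & num ++ X
n ++ num & num ++ Y ++ X
n ++ num & num ++ Z ++ X
n ++ num & num ++ W ++ X
n ++ num & num ++ n ++ X
n ++ num & num ++ n ++ Y
n ++ num & num ++ n ++ Z
n ++ num & num ++ n ++ W
n ++ num & num ++ n ++ num

[X [Y [Z [W n]]] ++ [X [Y [Z [W num]] & [Y [Z [W num]]]] ++ [X [Y [Z [W n]]] ++ [X [Y [Z [W num]]]]]]]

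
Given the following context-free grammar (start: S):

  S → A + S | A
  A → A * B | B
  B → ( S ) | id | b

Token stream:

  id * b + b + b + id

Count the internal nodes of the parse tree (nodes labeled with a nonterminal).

[S [A [A [B id]] * [B b]] + [S [A [B b]] + [S [A [B b]] + [S [A [B id]]]]]]

14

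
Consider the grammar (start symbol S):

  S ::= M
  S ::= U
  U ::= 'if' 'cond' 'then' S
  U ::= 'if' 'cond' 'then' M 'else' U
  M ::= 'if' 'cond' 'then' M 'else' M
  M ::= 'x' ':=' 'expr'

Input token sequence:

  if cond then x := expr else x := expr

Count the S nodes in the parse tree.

1

[S [M if cond then [M x := expr] else [M x := expr]]]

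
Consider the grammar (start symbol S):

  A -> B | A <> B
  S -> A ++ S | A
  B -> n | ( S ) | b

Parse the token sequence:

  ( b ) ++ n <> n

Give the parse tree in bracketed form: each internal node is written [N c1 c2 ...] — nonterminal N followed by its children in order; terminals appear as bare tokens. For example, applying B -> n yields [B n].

S
A ++ S
B ++ S
( S ) ++ S
( A ) ++ S
( B ) ++ S
( b ) ++ S
( b ) ++ A
( b ) ++ A <> B
( b ) ++ B <> B
( b ) ++ n <> B
( b ) ++ n <> n

[S [A [B ( [S [A [B b]]] )]] ++ [S [A [A [B n]] <> [B n]]]]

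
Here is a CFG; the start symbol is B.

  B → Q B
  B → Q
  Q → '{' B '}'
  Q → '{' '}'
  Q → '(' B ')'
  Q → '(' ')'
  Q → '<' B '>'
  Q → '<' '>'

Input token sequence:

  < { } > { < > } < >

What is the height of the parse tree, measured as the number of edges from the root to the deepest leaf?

[B [Q < [B [Q { }]] >] [B [Q { [B [Q < >]] }] [B [Q < >]]]]

5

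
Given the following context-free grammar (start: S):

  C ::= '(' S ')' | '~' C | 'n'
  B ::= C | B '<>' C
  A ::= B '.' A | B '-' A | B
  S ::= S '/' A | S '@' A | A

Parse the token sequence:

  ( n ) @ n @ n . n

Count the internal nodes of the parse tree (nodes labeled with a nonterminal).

19

[S [S [S [A [B [C ( [S [A [B [C n]]]] )]]]] @ [A [B [C n]]]] @ [A [B [C n]] . [A [B [C n]]]]]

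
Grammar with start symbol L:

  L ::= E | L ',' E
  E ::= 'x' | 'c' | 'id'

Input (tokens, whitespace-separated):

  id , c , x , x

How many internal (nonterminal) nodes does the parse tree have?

8

[L [L [L [L [E id]] , [E c]] , [E x]] , [E x]]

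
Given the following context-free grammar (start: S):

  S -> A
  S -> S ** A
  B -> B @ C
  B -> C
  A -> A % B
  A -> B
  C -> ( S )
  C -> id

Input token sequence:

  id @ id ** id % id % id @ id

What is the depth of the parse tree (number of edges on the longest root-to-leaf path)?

[S [S [A [B [B [C id]] @ [C id]]]] ** [A [A [A [B [C id]]] % [B [C id]]] % [B [B [C id]] @ [C id]]]]

6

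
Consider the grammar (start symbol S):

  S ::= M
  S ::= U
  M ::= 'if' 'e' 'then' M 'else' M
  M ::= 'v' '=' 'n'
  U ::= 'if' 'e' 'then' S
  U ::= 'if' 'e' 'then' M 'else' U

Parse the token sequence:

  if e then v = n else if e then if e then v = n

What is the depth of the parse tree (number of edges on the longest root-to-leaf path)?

[S [U if e then [M v = n] else [U if e then [S [U if e then [S [M v = n]]]]]]]

7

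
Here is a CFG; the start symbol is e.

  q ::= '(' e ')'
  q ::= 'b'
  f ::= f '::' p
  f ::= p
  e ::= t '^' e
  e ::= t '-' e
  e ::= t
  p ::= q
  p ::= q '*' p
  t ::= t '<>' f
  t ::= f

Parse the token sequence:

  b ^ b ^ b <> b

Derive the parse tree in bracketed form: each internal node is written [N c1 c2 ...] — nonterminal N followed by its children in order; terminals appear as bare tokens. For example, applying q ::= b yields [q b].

e
t ^ e
f ^ e
p ^ e
q ^ e
b ^ e
b ^ t ^ e
b ^ f ^ e
b ^ p ^ e
b ^ q ^ e
b ^ b ^ e
b ^ b ^ t
b ^ b ^ t <> f
b ^ b ^ f <> f
b ^ b ^ p <> f
b ^ b ^ q <> f
b ^ b ^ b <> f
b ^ b ^ b <> p
b ^ b ^ b <> q
b ^ b ^ b <> b

[e [t [f [p [q b]]]] ^ [e [t [f [p [q b]]]] ^ [e [t [t [f [p [q b]]]] <> [f [p [q b]]]]]]]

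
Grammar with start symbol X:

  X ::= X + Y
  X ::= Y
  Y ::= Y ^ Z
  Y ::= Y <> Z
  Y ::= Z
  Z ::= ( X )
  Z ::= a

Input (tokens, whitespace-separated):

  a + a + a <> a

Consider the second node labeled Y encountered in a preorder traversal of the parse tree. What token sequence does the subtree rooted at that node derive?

[X [X [X [Y [Z a]]] + [Y [Z a]]] + [Y [Y [Z a]] <> [Z a]]]

a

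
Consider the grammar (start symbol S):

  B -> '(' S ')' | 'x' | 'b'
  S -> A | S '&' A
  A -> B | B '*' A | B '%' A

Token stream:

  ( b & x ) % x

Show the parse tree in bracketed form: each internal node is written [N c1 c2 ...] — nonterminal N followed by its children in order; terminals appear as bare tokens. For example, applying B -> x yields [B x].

[S [A [B ( [S [S [A [B b]]] & [A [B x]]] )] % [A [B x]]]]

S
A
B % A
( S ) % A
( S & A ) % A
( A & A ) % A
( B & A ) % A
( b & A ) % A
( b & B ) % A
( b & x ) % A
( b & x ) % B
( b & x ) % x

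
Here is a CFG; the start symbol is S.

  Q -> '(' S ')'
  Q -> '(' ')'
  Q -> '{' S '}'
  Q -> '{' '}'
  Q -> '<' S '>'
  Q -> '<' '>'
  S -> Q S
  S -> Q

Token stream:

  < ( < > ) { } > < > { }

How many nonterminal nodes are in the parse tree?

12

[S [Q < [S [Q ( [S [Q < >]] )] [S [Q { }]]] >] [S [Q < >] [S [Q { }]]]]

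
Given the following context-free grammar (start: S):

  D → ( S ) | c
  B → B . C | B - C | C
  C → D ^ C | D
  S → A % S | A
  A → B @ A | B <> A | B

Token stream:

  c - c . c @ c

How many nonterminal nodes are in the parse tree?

[S [A [B [B [B [C [D c]]] - [C [D c]]] . [C [D c]]] @ [A [B [C [D c]]]]]]

15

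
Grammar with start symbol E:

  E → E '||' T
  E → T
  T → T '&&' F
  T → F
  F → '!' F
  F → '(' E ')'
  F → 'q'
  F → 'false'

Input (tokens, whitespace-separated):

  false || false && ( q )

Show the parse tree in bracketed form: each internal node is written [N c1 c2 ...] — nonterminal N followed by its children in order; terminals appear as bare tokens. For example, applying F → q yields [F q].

E
E || T
T || T
F || T
false || T
false || T && F
false || F && F
false || false && F
false || false && ( E )
false || false && ( T )
false || false && ( F )
false || false && ( q )

[E [E [T [F false]]] || [T [T [F false]] && [F ( [E [T [F q]]] )]]]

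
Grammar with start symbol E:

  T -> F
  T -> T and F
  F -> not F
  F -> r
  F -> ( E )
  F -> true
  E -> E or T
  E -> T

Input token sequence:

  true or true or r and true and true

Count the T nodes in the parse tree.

5

[E [E [E [T [F true]]] or [T [F true]]] or [T [T [T [F r]] and [F true]] and [F true]]]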